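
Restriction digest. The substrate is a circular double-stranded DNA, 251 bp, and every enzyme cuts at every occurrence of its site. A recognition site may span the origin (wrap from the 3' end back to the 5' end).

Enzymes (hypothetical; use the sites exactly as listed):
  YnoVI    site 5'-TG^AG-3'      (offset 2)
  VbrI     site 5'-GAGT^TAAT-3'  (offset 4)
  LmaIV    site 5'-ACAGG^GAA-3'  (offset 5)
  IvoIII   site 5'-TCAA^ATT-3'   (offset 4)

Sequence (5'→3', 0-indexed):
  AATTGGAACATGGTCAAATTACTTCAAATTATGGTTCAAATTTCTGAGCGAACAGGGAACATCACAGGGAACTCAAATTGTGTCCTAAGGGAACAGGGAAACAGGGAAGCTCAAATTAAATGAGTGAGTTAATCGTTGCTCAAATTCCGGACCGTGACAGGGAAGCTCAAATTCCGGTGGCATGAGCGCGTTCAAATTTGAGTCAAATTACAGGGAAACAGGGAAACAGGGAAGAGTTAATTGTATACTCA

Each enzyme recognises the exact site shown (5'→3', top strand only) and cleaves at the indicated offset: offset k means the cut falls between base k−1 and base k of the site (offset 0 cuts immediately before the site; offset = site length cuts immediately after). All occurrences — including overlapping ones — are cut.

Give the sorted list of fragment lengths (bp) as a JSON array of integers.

Scan for sites:
  YnoVI TGAG/2: at [44, 120, 124, 182, 198] ⇒ [46, 122, 126, 184, 200]
  VbrI GAGTTAAT/4: at [125, 233] ⇒ [129, 237]
  LmaIV ACAGGGAA/5: at [51, 63, 92, 100, 156, 209, 217, 225] ⇒ [56, 68, 97, 105, 161, 214, 222, 230]
  IvoIII TCAAATT/4: at [13, 23, 35, 72, 110, 139, 166, 191, 202, 248] ⇒ [1, 17, 27, 39, 76, 114, 143, 170, 195, 206]

All cut coordinates (distinct, sorted): [1, 17, 27, 39, 46, 56, 68, 76, 97, 105, 114, 122, 126, 129, 143, 161, 170, 184, 195, 200, 206, 214, 222, 230, 237]

Fragments:
  1→17: 16 bp
  17→27: 10 bp
  27→39: 12 bp
  39→46: 7 bp
  46→56: 10 bp
  56→68: 12 bp
  68→76: 8 bp
  76→97: 21 bp
  97→105: 8 bp
  105→114: 9 bp
  114→122: 8 bp
  122→126: 4 bp
  126→129: 3 bp
  129→143: 14 bp
  143→161: 18 bp
  161→170: 9 bp
  170→184: 14 bp
  184→195: 11 bp
  195→200: 5 bp
  200→206: 6 bp
  206→214: 8 bp
  214→222: 8 bp
  222→230: 8 bp
  230→237: 7 bp
  237→1 (wrap): 251-237+1 = 15 bp

[3,4,5,6,7,7,8,8,8,8,8,8,9,9,10,10,11,12,12,14,14,15,16,18,21]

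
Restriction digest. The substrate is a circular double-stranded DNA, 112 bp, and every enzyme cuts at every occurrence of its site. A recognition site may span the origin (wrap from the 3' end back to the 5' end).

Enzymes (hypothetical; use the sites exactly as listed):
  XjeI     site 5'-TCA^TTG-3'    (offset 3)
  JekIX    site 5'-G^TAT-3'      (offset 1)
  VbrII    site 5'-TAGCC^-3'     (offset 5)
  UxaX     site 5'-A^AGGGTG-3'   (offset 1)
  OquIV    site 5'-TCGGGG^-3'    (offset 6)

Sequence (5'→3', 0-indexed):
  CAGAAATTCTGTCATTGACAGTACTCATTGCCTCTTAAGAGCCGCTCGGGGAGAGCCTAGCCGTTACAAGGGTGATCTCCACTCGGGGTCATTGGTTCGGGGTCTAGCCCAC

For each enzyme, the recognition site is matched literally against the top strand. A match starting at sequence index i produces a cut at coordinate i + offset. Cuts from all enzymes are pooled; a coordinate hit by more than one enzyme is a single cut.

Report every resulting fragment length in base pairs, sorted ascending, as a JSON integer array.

Site scan:
  XjeI (TCATTG, off=3): starts [11, 24, 88] → cuts [14, 27, 91]
  JekIX (GTAT, off=1): no sites
  VbrII (TAGCC, off=5): starts [57, 104] → cuts [62, 109]
  UxaX (AAGGGTG, off=1): starts [67] → cuts [68]
  OquIV (TCGGGG, off=6): starts [45, 82, 96] → cuts [51, 88, 102]

All cut coordinates (distinct, sorted): [14, 27, 51, 62, 68, 88, 91, 102, 109]

Fragments:
  14→27: 13 bp
  27→51: 24 bp
  51→62: 11 bp
  62→68: 6 bp
  68→88: 20 bp
  88→91: 3 bp
  91→102: 11 bp
  102→109: 7 bp
  109→14 (wrap): 112-109+14 = 17 bp

[3,6,7,11,11,13,17,20,24]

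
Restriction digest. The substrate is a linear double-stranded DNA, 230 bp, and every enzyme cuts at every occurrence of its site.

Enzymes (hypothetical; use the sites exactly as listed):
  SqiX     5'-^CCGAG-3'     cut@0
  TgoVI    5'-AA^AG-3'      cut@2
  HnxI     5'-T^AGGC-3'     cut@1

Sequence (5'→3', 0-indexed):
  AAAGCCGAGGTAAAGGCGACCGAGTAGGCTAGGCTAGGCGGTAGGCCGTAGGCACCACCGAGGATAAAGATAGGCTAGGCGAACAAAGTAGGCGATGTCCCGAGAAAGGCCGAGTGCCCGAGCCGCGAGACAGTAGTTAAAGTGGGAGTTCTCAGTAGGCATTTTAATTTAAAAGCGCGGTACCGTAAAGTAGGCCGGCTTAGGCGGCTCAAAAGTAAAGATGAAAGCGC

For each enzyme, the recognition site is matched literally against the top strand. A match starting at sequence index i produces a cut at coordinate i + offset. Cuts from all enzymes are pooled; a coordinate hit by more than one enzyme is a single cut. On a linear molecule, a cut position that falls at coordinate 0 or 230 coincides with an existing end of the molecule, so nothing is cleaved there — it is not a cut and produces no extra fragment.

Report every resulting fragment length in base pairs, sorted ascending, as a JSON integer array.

[2,2,3,3,3,4,5,5,5,5,5,6,6,7,7,7,7,8,8,9,10,10,10,10,12,15,16,17,23]

Scan for sites:
  SqiX (CCGAG, off=0): starts [4, 19, 57, 99, 109, 117] → cuts [4, 19, 57, 99, 109, 117]
  TgoVI (AAAG, off=2): starts [0, 11, 65, 84, 104, 138, 171, 186, 211, 216, 223] → cuts [2, 13, 67, 86, 106, 140, 173, 188, 213, 218, 225]
  HnxI (TAGGC, off=1): starts [24, 29, 34, 41, 48, 70, 75, 88, 155, 190, 200] → cuts [25, 30, 35, 42, 49, 71, 76, 89, 156, 191, 201]

Pooled cuts: [2, 4, 13, 19, 25, 30, 35, 42, 49, 57, 67, 71, 76, 86, 89, 99, 106, 109, 117, 140, 156, 173, 188, 191, 201, 213, 218, 225]

Fragment lengths:
  [0,2): 2 bp
  [2,4): 2 bp
  [4,13): 9 bp
  [13,19): 6 bp
  [19,25): 6 bp
  [25,30): 5 bp
  [30,35): 5 bp
  [35,42): 7 bp
  [42,49): 7 bp
  [49,57): 8 bp
  [57,67): 10 bp
  [67,71): 4 bp
  [71,76): 5 bp
  [76,86): 10 bp
  [86,89): 3 bp
  [89,99): 10 bp
  [99,106): 7 bp
  [106,109): 3 bp
  [109,117): 8 bp
  [117,140): 23 bp
  [140,156): 16 bp
  [156,173): 17 bp
  [173,188): 15 bp
  [188,191): 3 bp
  [191,201): 10 bp
  [201,213): 12 bp
  [213,218): 5 bp
  [218,225): 7 bp
  [225,230): 5 bp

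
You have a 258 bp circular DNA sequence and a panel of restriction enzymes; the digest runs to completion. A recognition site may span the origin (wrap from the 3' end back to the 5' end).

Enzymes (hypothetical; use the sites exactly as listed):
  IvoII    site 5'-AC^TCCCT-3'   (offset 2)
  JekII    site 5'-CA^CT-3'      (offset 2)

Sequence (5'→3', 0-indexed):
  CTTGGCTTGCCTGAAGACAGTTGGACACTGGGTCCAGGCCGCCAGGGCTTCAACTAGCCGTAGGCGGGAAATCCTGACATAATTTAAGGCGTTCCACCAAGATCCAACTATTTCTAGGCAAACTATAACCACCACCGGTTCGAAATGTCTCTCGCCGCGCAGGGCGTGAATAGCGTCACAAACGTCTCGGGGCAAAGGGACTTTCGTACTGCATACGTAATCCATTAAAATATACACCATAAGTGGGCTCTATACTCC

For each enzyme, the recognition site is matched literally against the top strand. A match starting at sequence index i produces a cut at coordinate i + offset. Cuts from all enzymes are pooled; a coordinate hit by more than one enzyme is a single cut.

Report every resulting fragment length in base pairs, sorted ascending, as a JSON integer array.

Per-enzyme occurrences:
  IvoII ACTCCCT/2: at [253] ⇒ [255]
  JekII CACT/2: at [25] ⇒ [27]

Pooled cuts: [27, 255]

Fragments:
  27→255: 228 bp
  255→27 (wrap): 258-255+27 = 30 bp

[30,228]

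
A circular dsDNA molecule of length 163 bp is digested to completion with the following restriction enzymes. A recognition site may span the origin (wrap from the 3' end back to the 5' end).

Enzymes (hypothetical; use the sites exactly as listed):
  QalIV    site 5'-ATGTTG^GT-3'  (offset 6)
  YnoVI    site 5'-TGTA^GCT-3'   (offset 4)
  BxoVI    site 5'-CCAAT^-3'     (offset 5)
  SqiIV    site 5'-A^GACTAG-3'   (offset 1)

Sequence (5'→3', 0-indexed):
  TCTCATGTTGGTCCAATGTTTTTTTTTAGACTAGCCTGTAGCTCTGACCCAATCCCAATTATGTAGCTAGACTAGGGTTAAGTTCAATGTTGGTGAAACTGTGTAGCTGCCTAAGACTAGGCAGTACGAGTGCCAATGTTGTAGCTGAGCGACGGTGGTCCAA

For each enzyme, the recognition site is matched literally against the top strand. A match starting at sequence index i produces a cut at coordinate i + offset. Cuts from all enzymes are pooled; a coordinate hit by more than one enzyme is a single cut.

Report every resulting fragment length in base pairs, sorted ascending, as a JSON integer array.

Site scan:
  QalIV ATGTTGGT/6: at [4, 86] ⇒ [10, 92]
  YnoVI TGTAGCT/4: at [36, 61, 101, 139] ⇒ [40, 65, 105, 143]
  BxoVI CCAAT/5: at [12, 48, 54, 132, 159] ⇒ [1, 17, 53, 59, 137]
  SqiIV AGACTAG/1: at [27, 68, 113] ⇒ [28, 69, 114]

All cut coordinates (distinct, sorted): [1, 10, 17, 28, 40, 53, 59, 65, 69, 92, 105, 114, 137, 143]

Fragment lengths:
  1→10: 9 bp
  10→17: 7 bp
  17→28: 11 bp
  28→40: 12 bp
  40→53: 13 bp
  53→59: 6 bp
  59→65: 6 bp
  65→69: 4 bp
  69→92: 23 bp
  92→105: 13 bp
  105→114: 9 bp
  114→137: 23 bp
  137→143: 6 bp
  143→1 (wrap): 163-143+1 = 21 bp

[4,6,6,6,7,9,9,11,12,13,13,21,23,23]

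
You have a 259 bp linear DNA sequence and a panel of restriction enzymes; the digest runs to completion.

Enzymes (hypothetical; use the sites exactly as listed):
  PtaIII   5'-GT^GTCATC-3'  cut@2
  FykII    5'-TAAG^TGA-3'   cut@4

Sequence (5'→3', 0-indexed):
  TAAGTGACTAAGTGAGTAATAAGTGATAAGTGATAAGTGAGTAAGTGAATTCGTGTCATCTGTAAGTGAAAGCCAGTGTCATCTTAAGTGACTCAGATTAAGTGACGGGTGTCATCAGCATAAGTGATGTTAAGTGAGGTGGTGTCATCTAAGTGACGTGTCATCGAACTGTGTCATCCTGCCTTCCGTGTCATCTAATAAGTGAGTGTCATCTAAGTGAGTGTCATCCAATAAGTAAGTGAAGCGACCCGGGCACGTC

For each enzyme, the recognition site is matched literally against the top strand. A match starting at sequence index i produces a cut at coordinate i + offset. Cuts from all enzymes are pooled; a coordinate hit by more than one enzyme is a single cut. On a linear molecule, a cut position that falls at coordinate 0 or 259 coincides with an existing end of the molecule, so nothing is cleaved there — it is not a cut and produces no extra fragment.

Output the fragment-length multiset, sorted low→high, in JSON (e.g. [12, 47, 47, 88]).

Site scan:
  PtaIII (GTGTCATC, off=2): starts [52, 75, 108, 141, 157, 170, 187, 205, 220] → cuts [54, 77, 110, 143, 159, 172, 189, 207, 222]
  FykII (TAAGTGA, off=4): starts [0, 8, 19, 26, 33, 41, 62, 84, 98, 120, 130, 149, 198, 213, 235] → cuts [4, 12, 23, 30, 37, 45, 66, 88, 102, 124, 134, 153, 202, 217, 239]

All cut coordinates (distinct, sorted): [4, 12, 23, 30, 37, 45, 54, 66, 77, 88, 102, 110, 124, 134, 143, 153, 159, 172, 189, 202, 207, 217, 222, 239]

Fragment lengths:
  [0,4): 4 bp
  [4,12): 8 bp
  [12,23): 11 bp
  [23,30): 7 bp
  [30,37): 7 bp
  [37,45): 8 bp
  [45,54): 9 bp
  [54,66): 12 bp
  [66,77): 11 bp
  [77,88): 11 bp
  [88,102): 14 bp
  [102,110): 8 bp
  [110,124): 14 bp
  [124,134): 10 bp
  [134,143): 9 bp
  [143,153): 10 bp
  [153,159): 6 bp
  [159,172): 13 bp
  [172,189): 17 bp
  [189,202): 13 bp
  [202,207): 5 bp
  [207,217): 10 bp
  [217,222): 5 bp
  [222,239): 17 bp
  [239,259): 20 bp

[4,5,5,6,7,7,8,8,8,9,9,10,10,10,11,11,11,12,13,13,14,14,17,17,20]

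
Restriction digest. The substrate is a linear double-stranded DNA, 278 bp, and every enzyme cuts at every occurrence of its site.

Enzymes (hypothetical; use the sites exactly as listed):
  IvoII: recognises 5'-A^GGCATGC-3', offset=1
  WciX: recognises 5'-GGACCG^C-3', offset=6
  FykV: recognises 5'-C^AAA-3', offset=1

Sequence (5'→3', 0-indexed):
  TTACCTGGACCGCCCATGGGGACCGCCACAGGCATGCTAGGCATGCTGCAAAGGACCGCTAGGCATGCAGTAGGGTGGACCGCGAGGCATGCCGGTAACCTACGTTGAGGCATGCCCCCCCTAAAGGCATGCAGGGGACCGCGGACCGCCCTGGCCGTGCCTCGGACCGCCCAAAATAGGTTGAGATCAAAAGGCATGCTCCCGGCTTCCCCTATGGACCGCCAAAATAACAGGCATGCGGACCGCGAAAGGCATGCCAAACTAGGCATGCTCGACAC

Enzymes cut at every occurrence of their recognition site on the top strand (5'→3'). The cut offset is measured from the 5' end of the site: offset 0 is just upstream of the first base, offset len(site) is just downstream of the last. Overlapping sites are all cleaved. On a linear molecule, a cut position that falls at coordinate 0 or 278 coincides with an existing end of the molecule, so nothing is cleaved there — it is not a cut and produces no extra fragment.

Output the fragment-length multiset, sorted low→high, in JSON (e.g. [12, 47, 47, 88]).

Site scan:
  IvoII AGGCATGC/1: at [29, 38, 60, 84, 107, 124, 191, 231, 249, 263] ⇒ [30, 39, 61, 85, 108, 125, 192, 232, 250, 264]
  WciX GGACCGC/6: at [6, 19, 52, 76, 135, 142, 163, 215, 239] ⇒ [12, 25, 58, 82, 141, 148, 169, 221, 245]
  FykV CAAA/1: at [48, 171, 187, 222, 257] ⇒ [49, 172, 188, 223, 258]

Pooled cuts: [12, 25, 30, 39, 49, 58, 61, 82, 85, 108, 125, 141, 148, 169, 172, 188, 192, 221, 223, 232, 245, 250, 258, 264]

Fragment lengths:
  [0,12): 12 bp
  [12,25): 13 bp
  [25,30): 5 bp
  [30,39): 9 bp
  [39,49): 10 bp
  [49,58): 9 bp
  [58,61): 3 bp
  [61,82): 21 bp
  [82,85): 3 bp
  [85,108): 23 bp
  [108,125): 17 bp
  [125,141): 16 bp
  [141,148): 7 bp
  [148,169): 21 bp
  [169,172): 3 bp
  [172,188): 16 bp
  [188,192): 4 bp
  [192,221): 29 bp
  [221,223): 2 bp
  [223,232): 9 bp
  [232,245): 13 bp
  [245,250): 5 bp
  [250,258): 8 bp
  [258,264): 6 bp
  [264,278): 14 bp

[2,3,3,3,4,5,5,6,7,8,9,9,9,10,12,13,13,14,16,16,17,21,21,23,29]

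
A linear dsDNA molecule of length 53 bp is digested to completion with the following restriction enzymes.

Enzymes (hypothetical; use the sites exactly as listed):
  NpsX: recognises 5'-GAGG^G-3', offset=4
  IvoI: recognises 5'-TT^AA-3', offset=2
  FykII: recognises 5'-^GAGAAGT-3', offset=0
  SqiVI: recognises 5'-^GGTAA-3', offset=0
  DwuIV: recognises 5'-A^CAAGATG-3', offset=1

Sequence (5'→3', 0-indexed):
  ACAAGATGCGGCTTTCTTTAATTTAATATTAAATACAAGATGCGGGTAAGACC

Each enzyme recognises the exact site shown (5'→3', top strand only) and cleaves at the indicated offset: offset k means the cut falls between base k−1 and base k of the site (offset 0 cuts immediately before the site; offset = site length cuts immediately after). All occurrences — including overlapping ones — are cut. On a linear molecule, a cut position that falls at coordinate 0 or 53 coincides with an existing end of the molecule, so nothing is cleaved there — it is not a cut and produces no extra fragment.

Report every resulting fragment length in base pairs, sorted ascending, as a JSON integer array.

Per-enzyme occurrences:
  NpsX (GAGGG, off=4): no sites
  IvoI (TTAA, off=2): starts [17, 22, 28] → cuts [19, 24, 30]
  FykII (GAGAAGT, off=0): no sites
  SqiVI (GGTAA, off=0): starts [44] → cuts [44]
  DwuIV (ACAAGATG, off=1): starts [0, 34] → cuts [1, 35]

Pooled cuts: [1, 19, 24, 30, 35, 44]

Fragment lengths:
  [0,1): 1 bp
  [1,19): 18 bp
  [19,24): 5 bp
  [24,30): 6 bp
  [30,35): 5 bp
  [35,44): 9 bp
  [44,53): 9 bp

[1,5,5,6,9,9,18]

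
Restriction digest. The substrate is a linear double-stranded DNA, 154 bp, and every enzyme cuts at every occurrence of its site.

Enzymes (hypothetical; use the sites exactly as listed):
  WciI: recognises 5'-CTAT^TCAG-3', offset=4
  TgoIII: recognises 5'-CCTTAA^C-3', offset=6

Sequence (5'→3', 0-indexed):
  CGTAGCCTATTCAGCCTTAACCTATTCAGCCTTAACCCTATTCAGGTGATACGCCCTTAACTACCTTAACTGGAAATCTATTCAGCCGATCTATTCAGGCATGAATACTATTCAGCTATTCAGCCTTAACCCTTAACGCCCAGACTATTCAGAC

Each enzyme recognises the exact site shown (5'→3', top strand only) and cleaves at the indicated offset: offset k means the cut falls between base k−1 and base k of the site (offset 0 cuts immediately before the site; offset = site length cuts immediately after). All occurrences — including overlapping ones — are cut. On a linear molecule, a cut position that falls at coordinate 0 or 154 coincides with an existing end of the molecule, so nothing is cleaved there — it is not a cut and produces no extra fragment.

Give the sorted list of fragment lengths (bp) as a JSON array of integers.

[5,6,6,7,8,9,10,10,10,10,12,12,13,17,19]

Site scan:
  WciI (CTATTCAG, off=4): starts [6, 21, 37, 77, 90, 107, 115, 144] → cuts [10, 25, 41, 81, 94, 111, 119, 148]
  TgoIII (CCTTAAC, off=6): starts [14, 29, 54, 63, 123, 130] → cuts [20, 35, 60, 69, 129, 136]

All cut coordinates (distinct, sorted): [10, 20, 25, 35, 41, 60, 69, 81, 94, 111, 119, 129, 136, 148]

Fragment lengths:
  [0,10): 10 bp
  [10,20): 10 bp
  [20,25): 5 bp
  [25,35): 10 bp
  [35,41): 6 bp
  [41,60): 19 bp
  [60,69): 9 bp
  [69,81): 12 bp
  [81,94): 13 bp
  [94,111): 17 bp
  [111,119): 8 bp
  [119,129): 10 bp
  [129,136): 7 bp
  [136,148): 12 bp
  [148,154): 6 bp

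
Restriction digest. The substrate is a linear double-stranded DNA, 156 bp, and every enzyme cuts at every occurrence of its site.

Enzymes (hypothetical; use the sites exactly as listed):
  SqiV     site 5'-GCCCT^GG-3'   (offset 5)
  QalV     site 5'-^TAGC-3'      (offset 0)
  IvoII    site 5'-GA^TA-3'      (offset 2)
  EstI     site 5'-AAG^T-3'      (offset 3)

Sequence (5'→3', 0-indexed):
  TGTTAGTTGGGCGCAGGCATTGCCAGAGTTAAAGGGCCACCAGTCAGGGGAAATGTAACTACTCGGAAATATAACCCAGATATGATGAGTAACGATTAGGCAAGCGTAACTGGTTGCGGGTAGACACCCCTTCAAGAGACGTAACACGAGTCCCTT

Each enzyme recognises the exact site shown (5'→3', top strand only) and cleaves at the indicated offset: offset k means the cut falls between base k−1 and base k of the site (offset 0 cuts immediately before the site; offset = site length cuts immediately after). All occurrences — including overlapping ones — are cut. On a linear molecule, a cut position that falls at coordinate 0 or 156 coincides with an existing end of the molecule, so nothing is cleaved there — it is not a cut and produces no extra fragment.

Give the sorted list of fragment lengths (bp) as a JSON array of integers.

Site scan:
  SqiV (GCCCTGG, off=5): no sites
  QalV (TAGC, off=0): no sites
  IvoII GATA/2: at [78] ⇒ [80]
  EstI (AAGT, off=3): no sites

Pooled cuts: [80]

Fragment lengths:
  [0,80): 80 bp
  [80,156): 76 bp

[76,80]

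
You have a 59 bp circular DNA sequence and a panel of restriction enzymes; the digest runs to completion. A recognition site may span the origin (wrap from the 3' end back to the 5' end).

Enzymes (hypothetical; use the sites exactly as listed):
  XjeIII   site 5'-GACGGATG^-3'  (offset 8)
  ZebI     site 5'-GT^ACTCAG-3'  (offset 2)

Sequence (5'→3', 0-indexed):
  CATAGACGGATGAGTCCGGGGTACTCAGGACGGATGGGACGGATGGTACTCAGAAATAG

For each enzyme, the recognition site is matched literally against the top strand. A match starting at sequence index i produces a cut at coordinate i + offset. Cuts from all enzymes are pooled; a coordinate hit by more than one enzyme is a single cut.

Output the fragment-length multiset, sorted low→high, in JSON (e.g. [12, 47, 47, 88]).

Site scan:
  XjeIII (GACGGATG, off=8): starts [4, 28, 37] → cuts [12, 36, 45]
  ZebI (GTACTCAG, off=2): starts [20, 45] → cuts [22, 47]

All cut coordinates (distinct, sorted): [12, 22, 36, 45, 47]

Fragment lengths:
  12→22: 10 bp
  22→36: 14 bp
  36→45: 9 bp
  45→47: 2 bp
  47→12 (wrap): 59-47+12 = 24 bp

[2,9,10,14,24]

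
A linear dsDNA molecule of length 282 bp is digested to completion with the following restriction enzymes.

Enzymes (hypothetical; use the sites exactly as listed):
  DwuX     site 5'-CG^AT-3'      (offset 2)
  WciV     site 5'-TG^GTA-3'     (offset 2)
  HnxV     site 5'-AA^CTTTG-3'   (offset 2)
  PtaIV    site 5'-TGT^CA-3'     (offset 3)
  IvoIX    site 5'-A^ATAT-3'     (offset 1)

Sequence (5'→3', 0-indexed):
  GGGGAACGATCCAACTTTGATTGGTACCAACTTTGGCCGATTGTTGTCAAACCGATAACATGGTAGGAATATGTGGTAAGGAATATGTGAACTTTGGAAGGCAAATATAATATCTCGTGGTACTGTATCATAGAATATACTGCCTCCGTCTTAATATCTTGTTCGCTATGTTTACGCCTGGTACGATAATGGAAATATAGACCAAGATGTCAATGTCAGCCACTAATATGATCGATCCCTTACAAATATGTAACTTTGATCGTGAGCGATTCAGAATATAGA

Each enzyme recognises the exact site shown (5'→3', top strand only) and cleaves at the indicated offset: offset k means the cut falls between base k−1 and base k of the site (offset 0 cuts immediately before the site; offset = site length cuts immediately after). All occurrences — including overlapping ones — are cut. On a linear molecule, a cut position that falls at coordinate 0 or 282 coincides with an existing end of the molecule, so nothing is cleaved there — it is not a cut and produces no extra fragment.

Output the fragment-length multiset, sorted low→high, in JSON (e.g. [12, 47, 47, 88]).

[5,5,6,6,6,7,7,7,7,7,7,8,8,8,8,9,9,9,9,9,9,10,11,13,15,15,16,19,27]

Scan for sites:
  DwuX (CGAT, off=2): starts [6, 37, 52, 183, 232, 266] → cuts [8, 39, 54, 185, 234, 268]
  WciV (TGGTA, off=2): starts [21, 60, 73, 117, 178] → cuts [23, 62, 75, 119, 180]
  HnxV (AACTTTG, off=2): starts [12, 28, 89, 251] → cuts [14, 30, 91, 253]
  PtaIV (TGTCA, off=3): starts [44, 207, 213] → cuts [47, 210, 216]
  IvoIX (AATAT, off=1): starts [67, 81, 103, 108, 133, 152, 193, 224, 244, 274] → cuts [68, 82, 104, 109, 134, 153, 194, 225, 245, 275]

All cut coordinates (distinct, sorted): [8, 14, 23, 30, 39, 47, 54, 62, 68, 75, 82, 91, 104, 109, 119, 134, 153, 180, 185, 194, 210, 216, 225, 234, 245, 253, 268, 275]

Fragment lengths:
  [0,8): 8 bp
  [8,14): 6 bp
  [14,23): 9 bp
  [23,30): 7 bp
  [30,39): 9 bp
  [39,47): 8 bp
  [47,54): 7 bp
  [54,62): 8 bp
  [62,68): 6 bp
  [68,75): 7 bp
  [75,82): 7 bp
  [82,91): 9 bp
  [91,104): 13 bp
  [104,109): 5 bp
  [109,119): 10 bp
  [119,134): 15 bp
  [134,153): 19 bp
  [153,180): 27 bp
  [180,185): 5 bp
  [185,194): 9 bp
  [194,210): 16 bp
  [210,216): 6 bp
  [216,225): 9 bp
  [225,234): 9 bp
  [234,245): 11 bp
  [245,253): 8 bp
  [253,268): 15 bp
  [268,275): 7 bp
  [275,282): 7 bp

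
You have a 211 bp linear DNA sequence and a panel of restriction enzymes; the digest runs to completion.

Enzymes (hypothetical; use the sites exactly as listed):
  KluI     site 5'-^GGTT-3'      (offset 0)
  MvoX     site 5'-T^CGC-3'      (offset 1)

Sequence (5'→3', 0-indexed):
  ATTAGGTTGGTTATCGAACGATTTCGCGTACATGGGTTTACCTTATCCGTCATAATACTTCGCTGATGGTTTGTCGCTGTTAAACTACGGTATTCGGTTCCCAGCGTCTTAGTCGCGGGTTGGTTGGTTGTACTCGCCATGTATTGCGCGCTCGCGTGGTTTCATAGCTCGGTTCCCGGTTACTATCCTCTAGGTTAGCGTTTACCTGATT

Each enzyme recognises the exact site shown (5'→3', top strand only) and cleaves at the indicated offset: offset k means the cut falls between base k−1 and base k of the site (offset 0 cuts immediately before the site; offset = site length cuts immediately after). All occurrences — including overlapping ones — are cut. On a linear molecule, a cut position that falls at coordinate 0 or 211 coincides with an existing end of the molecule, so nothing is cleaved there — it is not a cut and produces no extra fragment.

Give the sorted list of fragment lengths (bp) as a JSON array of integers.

[4,4,4,4,4,5,7,7,7,9,10,13,15,16,18,18,19,21,26]

Scan for sites:
  KluI GGTT/0: at [4, 8, 34, 67, 95, 117, 121, 125, 157, 170, 177, 192] ⇒ [4, 8, 34, 67, 95, 117, 121, 125, 157, 170, 177, 192]
  MvoX TCGC/1: at [23, 59, 73, 112, 133, 151] ⇒ [24, 60, 74, 113, 134, 152]

All cut coordinates (distinct, sorted): [4, 8, 24, 34, 60, 67, 74, 95, 113, 117, 121, 125, 134, 152, 157, 170, 177, 192]

Fragment lengths:
  [0,4): 4 bp
  [4,8): 4 bp
  [8,24): 16 bp
  [24,34): 10 bp
  [34,60): 26 bp
  [60,67): 7 bp
  [67,74): 7 bp
  [74,95): 21 bp
  [95,113): 18 bp
  [113,117): 4 bp
  [117,121): 4 bp
  [121,125): 4 bp
  [125,134): 9 bp
  [134,152): 18 bp
  [152,157): 5 bp
  [157,170): 13 bp
  [170,177): 7 bp
  [177,192): 15 bp
  [192,211): 19 bp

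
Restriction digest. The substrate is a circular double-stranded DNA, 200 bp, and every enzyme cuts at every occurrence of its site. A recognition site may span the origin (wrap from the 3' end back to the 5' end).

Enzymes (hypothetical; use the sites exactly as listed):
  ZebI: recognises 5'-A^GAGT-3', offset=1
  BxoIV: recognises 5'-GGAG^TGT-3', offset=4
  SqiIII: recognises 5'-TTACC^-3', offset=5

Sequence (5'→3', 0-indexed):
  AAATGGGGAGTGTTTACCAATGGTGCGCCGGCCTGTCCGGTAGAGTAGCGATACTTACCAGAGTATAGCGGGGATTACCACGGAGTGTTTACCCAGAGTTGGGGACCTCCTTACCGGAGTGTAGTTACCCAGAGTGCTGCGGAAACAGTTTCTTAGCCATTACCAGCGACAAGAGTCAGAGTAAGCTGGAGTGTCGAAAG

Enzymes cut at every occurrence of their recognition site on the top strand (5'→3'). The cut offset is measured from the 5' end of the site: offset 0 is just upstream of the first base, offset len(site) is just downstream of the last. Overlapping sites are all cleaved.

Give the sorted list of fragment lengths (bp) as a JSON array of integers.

[1,2,2,4,6,6,8,8,8,10,13,17,19,19,20,24,33]

Site scan:
  ZebI AGAGT/1: at [41, 59, 94, 130, 171, 177] ⇒ [42, 60, 95, 131, 172, 178]
  BxoIV GGAGTGT/4: at [6, 81, 115, 187] ⇒ [10, 85, 119, 191]
  SqiIII TTACC/5: at [13, 54, 74, 88, 110, 124, 159] ⇒ [18, 59, 79, 93, 115, 129, 164]

Pooled cuts: [10, 18, 42, 59, 60, 79, 85, 93, 95, 115, 119, 129, 131, 164, 172, 178, 191]

Fragment lengths:
  10→18: 8 bp
  18→42: 24 bp
  42→59: 17 bp
  59→60: 1 bp
  60→79: 19 bp
  79→85: 6 bp
  85→93: 8 bp
  93→95: 2 bp
  95→115: 20 bp
  115→119: 4 bp
  119→129: 10 bp
  129→131: 2 bp
  131→164: 33 bp
  164→172: 8 bp
  172→178: 6 bp
  178→191: 13 bp
  191→10 (wrap): 200-191+10 = 19 bp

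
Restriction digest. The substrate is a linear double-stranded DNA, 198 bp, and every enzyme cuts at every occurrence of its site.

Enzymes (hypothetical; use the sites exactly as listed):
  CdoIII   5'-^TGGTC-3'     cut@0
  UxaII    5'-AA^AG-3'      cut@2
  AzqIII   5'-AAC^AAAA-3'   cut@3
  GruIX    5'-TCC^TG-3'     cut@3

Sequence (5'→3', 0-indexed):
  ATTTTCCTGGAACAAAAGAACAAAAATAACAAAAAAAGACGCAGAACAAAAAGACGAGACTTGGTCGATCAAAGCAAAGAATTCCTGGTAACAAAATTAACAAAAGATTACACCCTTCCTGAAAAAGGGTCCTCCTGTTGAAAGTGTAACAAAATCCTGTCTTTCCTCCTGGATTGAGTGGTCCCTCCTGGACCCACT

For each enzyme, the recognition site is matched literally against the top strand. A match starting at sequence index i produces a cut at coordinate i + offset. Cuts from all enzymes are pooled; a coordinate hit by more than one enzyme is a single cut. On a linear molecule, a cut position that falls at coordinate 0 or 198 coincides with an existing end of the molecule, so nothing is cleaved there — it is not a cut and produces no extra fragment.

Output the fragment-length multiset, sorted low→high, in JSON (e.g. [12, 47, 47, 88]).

Per-enzyme occurrences:
  CdoIII (TGGTC, off=0): starts [61, 178] → cuts [61, 178]
  UxaII (AAAG, off=2): starts [14, 34, 49, 70, 75, 102, 123, 140] → cuts [16, 36, 51, 72, 77, 104, 125, 142]
  AzqIII (AACAAAA, off=3): starts [10, 18, 27, 44, 89, 98, 147] → cuts [13, 21, 30, 47, 92, 101, 150]
  GruIX (TCCTG, off=3): starts [4, 82, 116, 132, 154, 166, 185] → cuts [7, 85, 119, 135, 157, 169, 188]

All cut coordinates (distinct, sorted): [7, 13, 16, 21, 30, 36, 47, 51, 61, 72, 77, 85, 92, 101, 104, 119, 125, 135, 142, 150, 157, 169, 178, 188]

Fragments:
  [0,7): 7 bp
  [7,13): 6 bp
  [13,16): 3 bp
  [16,21): 5 bp
  [21,30): 9 bp
  [30,36): 6 bp
  [36,47): 11 bp
  [47,51): 4 bp
  [51,61): 10 bp
  [61,72): 11 bp
  [72,77): 5 bp
  [77,85): 8 bp
  [85,92): 7 bp
  [92,101): 9 bp
  [101,104): 3 bp
  [104,119): 15 bp
  [119,125): 6 bp
  [125,135): 10 bp
  [135,142): 7 bp
  [142,150): 8 bp
  [150,157): 7 bp
  [157,169): 12 bp
  [169,178): 9 bp
  [178,188): 10 bp
  [188,198): 10 bp

[3,3,4,5,5,6,6,6,7,7,7,7,8,8,9,9,9,10,10,10,10,11,11,12,15]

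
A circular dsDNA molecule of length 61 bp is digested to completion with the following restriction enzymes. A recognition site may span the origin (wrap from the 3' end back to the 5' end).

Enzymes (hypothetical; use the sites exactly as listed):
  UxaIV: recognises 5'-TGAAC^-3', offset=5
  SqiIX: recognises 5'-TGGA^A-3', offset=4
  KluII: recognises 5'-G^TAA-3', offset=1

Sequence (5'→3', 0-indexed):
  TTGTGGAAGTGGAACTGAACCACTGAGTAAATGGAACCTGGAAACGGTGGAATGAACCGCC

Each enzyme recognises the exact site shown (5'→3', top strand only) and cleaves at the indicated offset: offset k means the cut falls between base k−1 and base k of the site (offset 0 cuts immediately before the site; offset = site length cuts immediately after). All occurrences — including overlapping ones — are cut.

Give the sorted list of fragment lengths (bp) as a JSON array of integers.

Scan for sites:
  UxaIV TGAAC/5: at [15, 52] ⇒ [20, 57]
  SqiIX TGGAA/4: at [3, 9, 31, 38, 47] ⇒ [7, 13, 35, 42, 51]
  KluII GTAA/1: at [26] ⇒ [27]

Pooled cuts: [7, 13, 20, 27, 35, 42, 51, 57]

Fragment lengths:
  7→13: 6 bp
  13→20: 7 bp
  20→27: 7 bp
  27→35: 8 bp
  35→42: 7 bp
  42→51: 9 bp
  51→57: 6 bp
  57→7 (wrap): 61-57+7 = 11 bp

[6,6,7,7,7,8,9,11]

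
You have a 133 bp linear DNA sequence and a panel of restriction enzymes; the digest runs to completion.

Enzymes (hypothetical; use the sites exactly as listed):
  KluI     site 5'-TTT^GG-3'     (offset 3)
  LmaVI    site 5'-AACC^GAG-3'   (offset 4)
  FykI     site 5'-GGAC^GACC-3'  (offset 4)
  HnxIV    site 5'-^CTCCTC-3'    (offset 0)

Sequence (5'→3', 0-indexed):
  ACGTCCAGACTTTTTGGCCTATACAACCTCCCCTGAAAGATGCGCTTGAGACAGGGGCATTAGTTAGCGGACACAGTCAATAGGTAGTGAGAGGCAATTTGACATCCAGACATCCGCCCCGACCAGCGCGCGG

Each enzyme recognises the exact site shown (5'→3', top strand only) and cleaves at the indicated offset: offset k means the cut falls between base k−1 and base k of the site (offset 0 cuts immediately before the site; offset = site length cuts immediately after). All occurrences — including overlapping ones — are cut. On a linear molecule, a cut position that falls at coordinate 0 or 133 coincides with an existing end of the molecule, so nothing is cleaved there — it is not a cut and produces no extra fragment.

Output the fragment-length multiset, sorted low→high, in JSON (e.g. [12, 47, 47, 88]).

Scan for sites:
  KluI TTTGG/3: at [12] ⇒ [15]
  LmaVI (AACCGAG, off=4): no sites
  FykI (GGACGACC, off=4): no sites
  HnxIV (CTCCTC, off=0): no sites

All cut coordinates (distinct, sorted): [15]

Fragments:
  [0,15): 15 bp
  [15,133): 118 bp

[15,118]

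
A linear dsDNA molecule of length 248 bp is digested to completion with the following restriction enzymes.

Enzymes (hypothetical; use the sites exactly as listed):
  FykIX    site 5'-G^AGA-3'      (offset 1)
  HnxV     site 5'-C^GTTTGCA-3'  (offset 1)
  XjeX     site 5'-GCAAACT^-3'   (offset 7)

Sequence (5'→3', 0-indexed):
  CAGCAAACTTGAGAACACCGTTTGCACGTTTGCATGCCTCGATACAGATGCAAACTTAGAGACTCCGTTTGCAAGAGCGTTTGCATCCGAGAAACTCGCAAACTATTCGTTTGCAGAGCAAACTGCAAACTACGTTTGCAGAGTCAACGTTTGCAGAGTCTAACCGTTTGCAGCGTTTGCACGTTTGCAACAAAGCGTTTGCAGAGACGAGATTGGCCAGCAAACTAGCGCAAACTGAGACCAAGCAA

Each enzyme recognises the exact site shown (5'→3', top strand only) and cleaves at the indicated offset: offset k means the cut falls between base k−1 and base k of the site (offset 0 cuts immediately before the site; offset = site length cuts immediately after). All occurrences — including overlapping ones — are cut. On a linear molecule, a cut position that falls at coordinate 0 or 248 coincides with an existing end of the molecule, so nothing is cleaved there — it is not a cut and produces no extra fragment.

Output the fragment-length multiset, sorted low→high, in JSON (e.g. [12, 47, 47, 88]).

[1,2,2,3,4,5,7,7,8,8,8,8,9,9,10,11,11,12,14,15,15,16,17,17,29]

Per-enzyme occurrences:
  FykIX (GAGA, off=1): starts [10, 58, 88, 203, 208, 236] → cuts [11, 59, 89, 204, 209, 237]
  HnxV (CGTTTGCA, off=1): starts [18, 26, 65, 77, 107, 132, 147, 164, 173, 181, 195] → cuts [19, 27, 66, 78, 108, 133, 148, 165, 174, 182, 196]
  XjeX (GCAAACT, off=7): starts [2, 49, 97, 117, 124, 219, 229] → cuts [9, 56, 104, 124, 131, 226, 236]

Pooled cuts: [9, 11, 19, 27, 56, 59, 66, 78, 89, 104, 108, 124, 131, 133, 148, 165, 174, 182, 196, 204, 209, 226, 236, 237]

Fragment lengths:
  [0,9): 9 bp
  [9,11): 2 bp
  [11,19): 8 bp
  [19,27): 8 bp
  [27,56): 29 bp
  [56,59): 3 bp
  [59,66): 7 bp
  [66,78): 12 bp
  [78,89): 11 bp
  [89,104): 15 bp
  [104,108): 4 bp
  [108,124): 16 bp
  [124,131): 7 bp
  [131,133): 2 bp
  [133,148): 15 bp
  [148,165): 17 bp
  [165,174): 9 bp
  [174,182): 8 bp
  [182,196): 14 bp
  [196,204): 8 bp
  [204,209): 5 bp
  [209,226): 17 bp
  [226,236): 10 bp
  [236,237): 1 bp
  [237,248): 11 bp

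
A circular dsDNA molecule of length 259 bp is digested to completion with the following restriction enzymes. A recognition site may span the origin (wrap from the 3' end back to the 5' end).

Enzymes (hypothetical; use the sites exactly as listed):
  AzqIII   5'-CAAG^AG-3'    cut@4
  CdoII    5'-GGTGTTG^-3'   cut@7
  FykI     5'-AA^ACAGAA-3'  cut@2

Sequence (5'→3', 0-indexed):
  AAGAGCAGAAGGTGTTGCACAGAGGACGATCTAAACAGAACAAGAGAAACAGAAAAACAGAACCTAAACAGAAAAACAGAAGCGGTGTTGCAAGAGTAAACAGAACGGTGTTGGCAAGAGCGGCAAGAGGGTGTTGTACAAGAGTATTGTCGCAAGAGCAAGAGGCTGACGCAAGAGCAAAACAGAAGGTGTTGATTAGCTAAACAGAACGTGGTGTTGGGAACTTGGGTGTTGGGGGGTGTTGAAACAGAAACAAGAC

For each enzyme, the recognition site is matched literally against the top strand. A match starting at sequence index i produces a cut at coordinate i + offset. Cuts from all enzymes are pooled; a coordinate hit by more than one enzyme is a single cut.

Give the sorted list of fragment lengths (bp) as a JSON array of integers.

[2,4,4,5,5,6,6,6,8,8,9,9,9,10,10,11,13,13,14,14,14,15,15,16,16,17]

Site scan:
  AzqIII (CAAGAG, off=4): starts [40, 90, 114, 123, 138, 152, 158, 171, 258] → cuts [3, 44, 94, 118, 127, 142, 156, 162, 175]
  CdoII (GGTGTTG, off=7): starts [10, 83, 106, 129, 187, 212, 227, 237] → cuts [17, 90, 113, 136, 194, 219, 234, 244]
  FykI (AAACAGAA, off=2): starts [32, 46, 54, 65, 73, 97, 179, 201, 244] → cuts [34, 48, 56, 67, 75, 99, 181, 203, 246]

All cut coordinates (distinct, sorted): [3, 17, 34, 44, 48, 56, 67, 75, 90, 94, 99, 113, 118, 127, 136, 142, 156, 162, 175, 181, 194, 203, 219, 234, 244, 246]

Fragments:
  3→17: 14 bp
  17→34: 17 bp
  34→44: 10 bp
  44→48: 4 bp
  48→56: 8 bp
  56→67: 11 bp
  67→75: 8 bp
  75→90: 15 bp
  90→94: 4 bp
  94→99: 5 bp
  99→113: 14 bp
  113→118: 5 bp
  118→127: 9 bp
  127→136: 9 bp
  136→142: 6 bp
  142→156: 14 bp
  156→162: 6 bp
  162→175: 13 bp
  175→181: 6 bp
  181→194: 13 bp
  194→203: 9 bp
  203→219: 16 bp
  219→234: 15 bp
  234→244: 10 bp
  244→246: 2 bp
  246→3 (wrap): 259-246+3 = 16 bp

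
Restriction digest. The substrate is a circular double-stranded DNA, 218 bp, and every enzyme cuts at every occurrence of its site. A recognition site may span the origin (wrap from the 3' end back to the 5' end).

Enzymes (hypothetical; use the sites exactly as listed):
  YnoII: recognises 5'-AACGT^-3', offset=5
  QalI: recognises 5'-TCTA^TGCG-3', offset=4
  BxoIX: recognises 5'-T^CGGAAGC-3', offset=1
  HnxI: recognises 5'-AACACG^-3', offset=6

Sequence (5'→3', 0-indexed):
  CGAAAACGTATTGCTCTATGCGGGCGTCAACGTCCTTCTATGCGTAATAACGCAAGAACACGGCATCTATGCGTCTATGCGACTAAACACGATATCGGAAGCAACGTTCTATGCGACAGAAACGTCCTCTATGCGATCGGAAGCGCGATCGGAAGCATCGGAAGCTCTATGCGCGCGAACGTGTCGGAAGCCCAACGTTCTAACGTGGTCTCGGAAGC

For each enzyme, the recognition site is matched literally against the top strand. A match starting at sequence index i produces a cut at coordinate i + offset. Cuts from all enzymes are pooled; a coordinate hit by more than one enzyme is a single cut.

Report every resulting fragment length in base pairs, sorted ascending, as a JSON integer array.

Per-enzyme occurrences:
  YnoII (AACGT, off=5): starts [4, 28, 102, 120, 177, 193, 201] → cuts [9, 33, 107, 125, 182, 198, 206]
  QalI (TCTATGCG, off=4): starts [14, 36, 65, 73, 107, 127, 165] → cuts [18, 40, 69, 77, 111, 131, 169]
  BxoIX (TCGGAAGC, off=1): starts [94, 136, 148, 157, 183, 210] → cuts [95, 137, 149, 158, 184, 211]
  HnxI (AACACG, off=6): starts [56, 85] → cuts [62, 91]

Pooled cuts: [9, 18, 33, 40, 62, 69, 77, 91, 95, 107, 111, 125, 131, 137, 149, 158, 169, 182, 184, 198, 206, 211]

Fragments:
  9→18: 9 bp
  18→33: 15 bp
  33→40: 7 bp
  40→62: 22 bp
  62→69: 7 bp
  69→77: 8 bp
  77→91: 14 bp
  91→95: 4 bp
  95→107: 12 bp
  107→111: 4 bp
  111→125: 14 bp
  125→131: 6 bp
  131→137: 6 bp
  137→149: 12 bp
  149→158: 9 bp
  158→169: 11 bp
  169→182: 13 bp
  182→184: 2 bp
  184→198: 14 bp
  198→206: 8 bp
  206→211: 5 bp
  211→9 (wrap): 218-211+9 = 16 bp

[2,4,4,5,6,6,7,7,8,8,9,9,11,12,12,13,14,14,14,15,16,22]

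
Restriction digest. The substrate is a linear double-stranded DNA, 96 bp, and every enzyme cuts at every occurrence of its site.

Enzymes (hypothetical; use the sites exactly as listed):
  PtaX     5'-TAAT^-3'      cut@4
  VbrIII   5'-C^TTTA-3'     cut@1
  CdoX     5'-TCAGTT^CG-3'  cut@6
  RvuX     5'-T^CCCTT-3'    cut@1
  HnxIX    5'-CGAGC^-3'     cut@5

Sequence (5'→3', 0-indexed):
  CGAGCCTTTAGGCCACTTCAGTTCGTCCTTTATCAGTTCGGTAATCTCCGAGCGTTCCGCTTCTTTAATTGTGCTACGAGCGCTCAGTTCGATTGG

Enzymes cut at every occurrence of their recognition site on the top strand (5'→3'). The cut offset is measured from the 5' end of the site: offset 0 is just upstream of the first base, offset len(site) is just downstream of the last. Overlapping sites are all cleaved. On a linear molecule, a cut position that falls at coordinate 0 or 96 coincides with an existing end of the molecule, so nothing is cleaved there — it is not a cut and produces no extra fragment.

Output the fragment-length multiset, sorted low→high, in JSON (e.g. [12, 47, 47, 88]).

Site scan:
  PtaX (TAAT, off=4): starts [41, 65] → cuts [45, 69]
  VbrIII (CTTTA, off=1): starts [5, 27, 62] → cuts [6, 28, 63]
  CdoX (TCAGTTCG, off=6): starts [17, 32, 83] → cuts [23, 38, 89]
  RvuX (TCCCTT, off=1): no sites
  HnxIX (CGAGC, off=5): starts [0, 48, 76] → cuts [5, 53, 81]

All cut coordinates (distinct, sorted): [5, 6, 23, 28, 38, 45, 53, 63, 69, 81, 89]

Fragments:
  [0,5): 5 bp
  [5,6): 1 bp
  [6,23): 17 bp
  [23,28): 5 bp
  [28,38): 10 bp
  [38,45): 7 bp
  [45,53): 8 bp
  [53,63): 10 bp
  [63,69): 6 bp
  [69,81): 12 bp
  [81,89): 8 bp
  [89,96): 7 bp

[1,5,5,6,7,7,8,8,10,10,12,17]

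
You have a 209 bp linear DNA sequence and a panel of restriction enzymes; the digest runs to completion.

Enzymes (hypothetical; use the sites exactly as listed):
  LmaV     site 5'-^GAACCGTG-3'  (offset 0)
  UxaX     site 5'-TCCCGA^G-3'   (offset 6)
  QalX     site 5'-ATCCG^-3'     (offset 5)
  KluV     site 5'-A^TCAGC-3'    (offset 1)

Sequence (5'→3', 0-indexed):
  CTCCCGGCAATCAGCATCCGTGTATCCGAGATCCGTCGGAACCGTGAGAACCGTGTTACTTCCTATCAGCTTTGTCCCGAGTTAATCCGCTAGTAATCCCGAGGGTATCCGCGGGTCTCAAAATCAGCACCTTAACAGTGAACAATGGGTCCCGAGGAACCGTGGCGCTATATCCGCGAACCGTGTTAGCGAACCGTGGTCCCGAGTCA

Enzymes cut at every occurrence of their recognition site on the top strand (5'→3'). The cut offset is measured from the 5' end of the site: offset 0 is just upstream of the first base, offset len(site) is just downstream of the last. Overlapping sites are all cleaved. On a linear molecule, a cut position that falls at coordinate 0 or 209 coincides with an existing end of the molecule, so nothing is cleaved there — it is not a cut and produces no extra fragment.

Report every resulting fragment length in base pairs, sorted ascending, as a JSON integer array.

Per-enzyme occurrences:
  LmaV (GAACCGTG, off=0): starts [38, 47, 156, 177, 190] → cuts [38, 47, 156, 177, 190]
  UxaX (TCCCGAG, off=6): starts [74, 96, 149, 199] → cuts [80, 102, 155, 205]
  QalX (ATCCG, off=5): starts [15, 23, 30, 84, 106, 171] → cuts [20, 28, 35, 89, 111, 176]
  KluV (ATCAGC, off=1): starts [9, 64, 122] → cuts [10, 65, 123]

All cut coordinates (distinct, sorted): [10, 20, 28, 35, 38, 47, 65, 80, 89, 102, 111, 123, 155, 156, 176, 177, 190, 205]

Fragments:
  [0,10): 10 bp
  [10,20): 10 bp
  [20,28): 8 bp
  [28,35): 7 bp
  [35,38): 3 bp
  [38,47): 9 bp
  [47,65): 18 bp
  [65,80): 15 bp
  [80,89): 9 bp
  [89,102): 13 bp
  [102,111): 9 bp
  [111,123): 12 bp
  [123,155): 32 bp
  [155,156): 1 bp
  [156,176): 20 bp
  [176,177): 1 bp
  [177,190): 13 bp
  [190,205): 15 bp
  [205,209): 4 bp

[1,1,3,4,7,8,9,9,9,10,10,12,13,13,15,15,18,20,32]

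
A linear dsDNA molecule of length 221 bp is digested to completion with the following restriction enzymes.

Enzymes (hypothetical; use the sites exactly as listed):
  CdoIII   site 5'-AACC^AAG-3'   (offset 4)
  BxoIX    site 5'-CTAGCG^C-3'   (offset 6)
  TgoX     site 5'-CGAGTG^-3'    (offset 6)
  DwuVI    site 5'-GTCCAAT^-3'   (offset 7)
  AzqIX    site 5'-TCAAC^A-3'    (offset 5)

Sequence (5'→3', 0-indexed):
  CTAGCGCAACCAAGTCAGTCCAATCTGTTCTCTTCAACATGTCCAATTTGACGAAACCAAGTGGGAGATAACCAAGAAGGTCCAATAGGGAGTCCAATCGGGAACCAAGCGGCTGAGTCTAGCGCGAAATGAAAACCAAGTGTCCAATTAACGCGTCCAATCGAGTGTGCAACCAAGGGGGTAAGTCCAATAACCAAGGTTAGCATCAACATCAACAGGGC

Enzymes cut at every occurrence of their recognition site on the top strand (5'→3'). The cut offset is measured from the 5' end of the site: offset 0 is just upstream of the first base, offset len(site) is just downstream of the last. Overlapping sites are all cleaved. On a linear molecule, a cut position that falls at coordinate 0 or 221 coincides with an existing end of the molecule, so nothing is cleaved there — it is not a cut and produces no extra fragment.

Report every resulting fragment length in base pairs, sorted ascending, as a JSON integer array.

[4,5,5,6,6,6,7,8,9,11,11,12,13,13,13,13,14,15,15,17,18]

Per-enzyme occurrences:
  CdoIII (AACCAAG, off=4): starts [7, 54, 69, 102, 133, 170, 191] → cuts [11, 58, 73, 106, 137, 174, 195]
  BxoIX (CTAGCGC, off=6): starts [0, 118] → cuts [6, 124]
  TgoX (CGAGTG, off=6): starts [161] → cuts [167]
  DwuVI (GTCCAAT, off=7): starts [17, 40, 79, 91, 141, 154, 184] → cuts [24, 47, 86, 98, 148, 161, 191]
  AzqIX (TCAACA, off=5): starts [33, 205, 211] → cuts [38, 210, 216]

All cut coordinates (distinct, sorted): [6, 11, 24, 38, 47, 58, 73, 86, 98, 106, 124, 137, 148, 161, 167, 174, 191, 195, 210, 216]

Fragment lengths:
  [0,6): 6 bp
  [6,11): 5 bp
  [11,24): 13 bp
  [24,38): 14 bp
  [38,47): 9 bp
  [47,58): 11 bp
  [58,73): 15 bp
  [73,86): 13 bp
  [86,98): 12 bp
  [98,106): 8 bp
  [106,124): 18 bp
  [124,137): 13 bp
  [137,148): 11 bp
  [148,161): 13 bp
  [161,167): 6 bp
  [167,174): 7 bp
  [174,191): 17 bp
  [191,195): 4 bp
  [195,210): 15 bp
  [210,216): 6 bp
  [216,221): 5 bp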